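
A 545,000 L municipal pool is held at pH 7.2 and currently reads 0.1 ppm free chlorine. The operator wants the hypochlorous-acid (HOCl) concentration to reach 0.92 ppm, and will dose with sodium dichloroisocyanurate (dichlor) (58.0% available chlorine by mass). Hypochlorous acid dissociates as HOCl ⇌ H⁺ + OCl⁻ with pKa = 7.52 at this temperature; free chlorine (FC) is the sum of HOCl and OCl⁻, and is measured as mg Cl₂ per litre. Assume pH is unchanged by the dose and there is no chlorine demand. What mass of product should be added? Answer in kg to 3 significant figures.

[OCl⁻]/[HOCl] = 10^(pH − pKa) = 10^(7.2 − 7.52) = 0.4786; fraction as HOCl = 1/(1 + 0.4786) = 0.6763.
Free chlorine required for 0.92 ppm HOCl: 0.92 / 0.6763 = 1.36 ppm.
FC to add: 1.36 − 0.1 = 1.26 mg/L as Cl₂.
Cl₂ equivalent: 1.26 mg/L × 545,000 L = 686.9 g.
Product at 58.0% available Cl: 686.9 / 0.58 = 1184 g.

1.18 kg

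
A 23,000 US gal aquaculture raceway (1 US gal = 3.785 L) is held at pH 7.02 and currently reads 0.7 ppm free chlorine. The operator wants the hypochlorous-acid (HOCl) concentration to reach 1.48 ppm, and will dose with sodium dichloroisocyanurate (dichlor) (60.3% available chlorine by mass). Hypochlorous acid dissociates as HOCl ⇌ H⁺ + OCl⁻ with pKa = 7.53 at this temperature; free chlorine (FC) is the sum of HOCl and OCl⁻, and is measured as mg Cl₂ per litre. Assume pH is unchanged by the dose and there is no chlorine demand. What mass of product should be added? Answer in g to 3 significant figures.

179 g

Volume: 23,000 US gal × 3.785 L/gal = 87,055 L.
[OCl⁻]/[HOCl] = 10^(pH − pKa) = 10^(7.02 − 7.53) = 0.309; fraction as HOCl = 1/(1 + 0.309) = 0.7639.
Free chlorine required for 1.48 ppm HOCl: 1.48 / 0.7639 = 1.937 ppm.
FC to add: 1.937 − 0.7 = 1.237 mg/L as Cl₂.
Cl₂ equivalent: 1.237 mg/L × 87,055 L = 107.7 g.
Product at 60.3% available Cl: 107.7 / 0.603 = 178.6 g.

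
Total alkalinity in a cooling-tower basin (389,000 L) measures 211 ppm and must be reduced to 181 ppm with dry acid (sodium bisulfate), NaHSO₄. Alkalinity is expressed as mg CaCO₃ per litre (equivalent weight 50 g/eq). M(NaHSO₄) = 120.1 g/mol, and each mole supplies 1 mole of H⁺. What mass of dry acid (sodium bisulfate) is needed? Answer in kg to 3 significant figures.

28.0 kg

Alkalinity to neutralize: (211 − 181) = 30 mg/L as CaCO₃ × 389,000 L = 11,670 g as CaCO₃.
Equivalents of H⁺ required: 11,670 ÷ 50 g/eq = 233.4 eq = 233.4 mol NaHSO₄.
Mass of NaHSO₄: 233.4 × 120.1 = 28,030 g.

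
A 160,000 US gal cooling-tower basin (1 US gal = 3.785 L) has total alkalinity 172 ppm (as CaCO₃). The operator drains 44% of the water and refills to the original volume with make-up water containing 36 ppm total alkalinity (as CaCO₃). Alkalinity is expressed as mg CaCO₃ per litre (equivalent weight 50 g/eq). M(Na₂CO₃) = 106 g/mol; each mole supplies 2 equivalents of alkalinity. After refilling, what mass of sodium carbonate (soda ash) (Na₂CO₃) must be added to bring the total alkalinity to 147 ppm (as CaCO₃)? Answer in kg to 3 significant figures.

22.4 kg

Volume: 160,000 US gal × 3.785 L/gal = 605,600 L.
After draining 44% and refilling: 172 × 0.56 + 36 × 0.44 = 112.16 ppm.
Deficit to target: 147 − 112.16 = 34.84 mg/L.
As CaCO₃: 34.84 mg/L × 605,600 L = 21,100 g; ÷ 50 g/eq ÷ 2 = 211 mol Na₂CO₃.
Mass: 211 × 106 = 22,370 g.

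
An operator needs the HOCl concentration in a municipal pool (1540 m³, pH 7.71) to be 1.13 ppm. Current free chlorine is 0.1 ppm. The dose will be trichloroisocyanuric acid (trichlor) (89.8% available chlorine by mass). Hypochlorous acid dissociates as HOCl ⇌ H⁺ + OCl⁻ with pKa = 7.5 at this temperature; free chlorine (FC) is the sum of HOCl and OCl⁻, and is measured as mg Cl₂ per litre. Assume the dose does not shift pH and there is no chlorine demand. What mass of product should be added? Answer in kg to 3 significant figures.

Volume: 1540 m³ = 1,540,000 L.
[OCl⁻]/[HOCl] = 10^(pH − pKa) = 10^(7.71 − 7.5) = 1.622; fraction as HOCl = 1/(1 + 1.622) = 0.3814.
Free chlorine required for 1.13 ppm HOCl: 1.13 / 0.3814 = 2.963 ppm.
FC to add: 2.963 − 0.1 = 2.863 mg/L as Cl₂.
Cl₂ equivalent: 2.863 mg/L × 1,540,000 L = 4408 g.
Product at 89.8% available Cl: 4408 / 0.898 = 4909 g.

4.91 kg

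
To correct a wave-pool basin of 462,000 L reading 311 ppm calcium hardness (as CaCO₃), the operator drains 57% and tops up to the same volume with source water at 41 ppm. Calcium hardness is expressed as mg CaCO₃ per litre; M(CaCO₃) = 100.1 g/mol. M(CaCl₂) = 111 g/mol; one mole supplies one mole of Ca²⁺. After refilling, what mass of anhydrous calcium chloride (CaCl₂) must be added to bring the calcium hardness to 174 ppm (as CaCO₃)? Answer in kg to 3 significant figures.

After draining 57% and refilling: 311 × 0.43 + 41 × 0.57 = 157.1 ppm.
Deficit to target: 174 − 157.1 = 16.9 mg/L.
As CaCO₃: 16.9 mg/L × 462,000 L = 7808 g; ÷ 100.1 = 78 mol Ca²⁺.
Mass: 78 × 111 = 8658 g.

8.66 kg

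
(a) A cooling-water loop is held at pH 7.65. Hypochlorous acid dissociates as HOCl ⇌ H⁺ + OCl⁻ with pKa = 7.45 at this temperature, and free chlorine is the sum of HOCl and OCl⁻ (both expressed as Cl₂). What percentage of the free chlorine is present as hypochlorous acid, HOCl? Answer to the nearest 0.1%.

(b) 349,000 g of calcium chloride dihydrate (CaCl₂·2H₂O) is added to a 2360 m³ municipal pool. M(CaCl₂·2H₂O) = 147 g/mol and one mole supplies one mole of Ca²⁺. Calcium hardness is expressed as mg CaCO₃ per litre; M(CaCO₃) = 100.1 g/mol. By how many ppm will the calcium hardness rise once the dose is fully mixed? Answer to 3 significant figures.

(a) [OCl⁻]/[HOCl] = 10^(pH − pKa) = 10^(7.65 − 7.45) = 10^0.20 = 1.585.
(a) Fraction as HOCl = 1 / (1 + 1.585) = 0.3869.

(b) Volume: 2360 m³ = 2,360,000 L.
(b) Moles of Ca²⁺: 349,000 g ÷ 147 g/mol = 2374 mol.
(b) As CaCO₃: 2374 mol × 100.1 g/mol = 237,700 g.
(b) Rise: 237,700 g / 2,360,000 L × 1000 = 100.7 mg/L.

(a) 38.7%; (b) 101 ppm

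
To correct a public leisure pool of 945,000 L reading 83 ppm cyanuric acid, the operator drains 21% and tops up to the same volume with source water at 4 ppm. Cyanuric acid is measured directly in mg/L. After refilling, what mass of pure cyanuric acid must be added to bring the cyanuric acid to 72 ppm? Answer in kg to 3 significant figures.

5.28 kg

After draining 21% and refilling: 83 × 0.79 + 4 × 0.21 = 66.41 ppm.
Deficit to target: 72 − 66.41 = 5.59 mg/L.
Mass: 5.59 mg/L × 945,000 L = 5283 g cyanuric acid.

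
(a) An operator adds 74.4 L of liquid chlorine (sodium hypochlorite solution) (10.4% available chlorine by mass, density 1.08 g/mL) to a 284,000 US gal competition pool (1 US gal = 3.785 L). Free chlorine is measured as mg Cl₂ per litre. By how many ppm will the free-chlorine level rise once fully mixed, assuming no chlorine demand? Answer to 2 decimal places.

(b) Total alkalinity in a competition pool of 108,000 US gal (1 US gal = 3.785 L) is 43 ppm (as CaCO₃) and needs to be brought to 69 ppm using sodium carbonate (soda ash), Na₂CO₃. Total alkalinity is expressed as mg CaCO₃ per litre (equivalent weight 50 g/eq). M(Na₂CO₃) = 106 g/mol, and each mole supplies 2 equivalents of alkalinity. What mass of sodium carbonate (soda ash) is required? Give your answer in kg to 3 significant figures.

(a) Volume: 284,000 US gal × 3.785 L/gal = 1,074,940 L.
(a) Mass of solution: 74.4 L × 1000 mL/L × 1.08 g/mL = 80,350 g.
(a) Available chlorine delivered: 80,350 g × 0.104 = 8357 g as Cl₂.
(a) Concentration rise: 8357 g / 1,074,940 L = 7.774 mg/L = 7.77 ppm.

(b) Volume: 108,000 US gal × 3.785 L/gal = 408,780 L.
(b) Alkalinity to add: (69 − 43) = 26 mg/L as CaCO₃ × 408,780 L = 10,630 g as CaCO₃.
(b) Equivalents: 10,630 g ÷ 50 g/eq = 212.6 eq.
(b) Each mole of Na₂CO₃ supplies 2 eq, so 212.6 / 2 = 106.3 mol.
(b) Mass: 106.3 mol × 106 g/mol = 11,270 g.

(a) 7.77 ppm; (b) 11.3 kg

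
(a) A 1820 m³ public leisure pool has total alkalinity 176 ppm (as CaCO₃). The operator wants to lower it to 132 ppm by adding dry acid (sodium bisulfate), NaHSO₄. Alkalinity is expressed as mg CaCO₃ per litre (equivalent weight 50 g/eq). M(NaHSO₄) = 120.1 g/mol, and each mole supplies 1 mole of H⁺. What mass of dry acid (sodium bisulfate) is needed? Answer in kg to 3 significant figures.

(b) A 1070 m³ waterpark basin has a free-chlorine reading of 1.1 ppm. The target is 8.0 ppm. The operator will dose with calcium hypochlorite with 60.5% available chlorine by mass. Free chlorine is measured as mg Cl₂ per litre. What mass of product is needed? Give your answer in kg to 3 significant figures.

(a) Volume: 1820 m³ = 1,820,000 L.
(a) Alkalinity to neutralize: (176 − 132) = 44 mg/L as CaCO₃ × 1,820,000 L = 80,080 g as CaCO₃.
(a) Equivalents of H⁺ required: 80,080 ÷ 50 g/eq = 1602 eq = 1602 mol NaHSO₄.
(a) Mass of NaHSO₄: 1602 × 120.1 = 192,400 g.

(b) Volume: 1070 m³ = 1,070,000 L.
(b) Chlorine deficit: 8.0 − 1.1 = 6.9 ppm = 6.9 mg/L as Cl₂.
(b) Cl₂ equivalent needed: 6.9 mg/L × 1,070,000 L = 7,383,000 mg = 7383 g.
(b) Product at 60.5% available chlorine: 7383 / 0.605 = 12,200 g.

(a) 192 kg; (b) 12.2 kg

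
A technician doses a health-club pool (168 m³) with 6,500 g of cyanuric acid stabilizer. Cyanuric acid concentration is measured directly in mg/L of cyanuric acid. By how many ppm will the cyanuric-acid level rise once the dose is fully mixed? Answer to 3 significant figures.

Volume: 168 m³ = 168,000 L.
Rise: 6,500 g / 168,000 L × 1000 = 38.69 mg/L.

38.7 ppm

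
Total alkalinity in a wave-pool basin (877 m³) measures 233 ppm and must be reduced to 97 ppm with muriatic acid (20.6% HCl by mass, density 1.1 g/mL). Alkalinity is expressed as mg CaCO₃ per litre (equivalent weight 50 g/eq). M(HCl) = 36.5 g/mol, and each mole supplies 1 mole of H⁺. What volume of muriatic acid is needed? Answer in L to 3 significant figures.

Volume: 877 m³ = 877,000 L.
Alkalinity to neutralize: (233 − 97) = 136 mg/L as CaCO₃ × 877,000 L = 119,300 g as CaCO₃.
Equivalents of H⁺ required: 119,300 ÷ 50 g/eq = 2385 eq = 2385 mol HCl.
Mass of HCl: 2385 × 36.5 = 87,070 g.
Mass of 20.6% solution: 87,070 / 0.206 = 422,700 g.
Volume: 422,700 g ÷ 1.1 g/mL = 384,200 mL.

384 L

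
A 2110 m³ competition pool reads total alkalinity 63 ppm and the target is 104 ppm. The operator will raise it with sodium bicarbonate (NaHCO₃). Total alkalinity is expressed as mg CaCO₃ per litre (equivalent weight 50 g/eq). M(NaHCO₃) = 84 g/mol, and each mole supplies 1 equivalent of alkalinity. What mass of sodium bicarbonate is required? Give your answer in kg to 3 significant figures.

145 kg

Volume: 2110 m³ = 2,110,000 L.
Alkalinity to add: (104 − 63) = 41 mg/L as CaCO₃ × 2,110,000 L = 86,510 g as CaCO₃.
Equivalents: 86,510 g ÷ 50 g/eq = 1730 eq.
NaHCO₃ supplies 1 eq per mole → 1730 mol.
Mass: 1730 mol × 84 g/mol = 145,300 g.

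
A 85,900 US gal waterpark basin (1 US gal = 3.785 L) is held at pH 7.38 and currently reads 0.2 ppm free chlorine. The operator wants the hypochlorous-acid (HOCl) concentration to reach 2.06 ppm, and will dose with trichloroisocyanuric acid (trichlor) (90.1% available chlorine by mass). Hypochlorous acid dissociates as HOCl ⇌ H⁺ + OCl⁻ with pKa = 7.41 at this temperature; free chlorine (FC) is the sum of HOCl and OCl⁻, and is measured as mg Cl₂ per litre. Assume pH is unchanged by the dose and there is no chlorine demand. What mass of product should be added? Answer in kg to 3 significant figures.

1.36 kg

Volume: 85,900 US gal × 3.785 L/gal = 325,132 L.
[OCl⁻]/[HOCl] = 10^(pH − pKa) = 10^(7.38 − 7.41) = 0.9333; fraction as HOCl = 1/(1 + 0.9333) = 0.5173.
Free chlorine required for 2.06 ppm HOCl: 2.06 / 0.5173 = 3.983 ppm.
FC to add: 3.983 − 0.2 = 3.783 mg/L as Cl₂.
Cl₂ equivalent: 3.783 mg/L × 325,132 L = 1230 g.
Product at 90.1% available Cl: 1230 / 0.901 = 1365 g.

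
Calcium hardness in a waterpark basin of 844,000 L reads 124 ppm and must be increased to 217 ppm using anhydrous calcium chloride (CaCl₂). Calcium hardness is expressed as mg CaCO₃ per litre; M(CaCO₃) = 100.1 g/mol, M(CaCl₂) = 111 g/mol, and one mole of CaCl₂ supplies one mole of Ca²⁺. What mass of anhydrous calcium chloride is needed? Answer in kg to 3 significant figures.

Hardness to add: (217 − 124) = 93 mg/L as CaCO₃ × 844,000 L = 78,490 g as CaCO₃.
Moles of Ca²⁺ (1 mol Ca²⁺ ≡ 1 mol CaCO₃): 78,490 / 100.1 g/mol = 784.1 mol.
Mass of CaCl₂: 784.1 × 111 = 87,040 g.

87.0 kg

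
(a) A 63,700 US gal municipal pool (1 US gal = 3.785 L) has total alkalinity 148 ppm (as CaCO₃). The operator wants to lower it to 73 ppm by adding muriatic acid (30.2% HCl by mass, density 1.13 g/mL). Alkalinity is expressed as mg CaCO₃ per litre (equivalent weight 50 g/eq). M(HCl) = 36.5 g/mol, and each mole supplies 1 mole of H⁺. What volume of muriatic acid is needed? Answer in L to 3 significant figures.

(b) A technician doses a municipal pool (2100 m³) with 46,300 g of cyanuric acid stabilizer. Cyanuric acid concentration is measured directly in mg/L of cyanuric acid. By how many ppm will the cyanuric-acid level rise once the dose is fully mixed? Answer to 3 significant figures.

(a) 38.7 L; (b) 22.0 ppm

(a) Volume: 63,700 US gal × 3.785 L/gal = 241,104 L.
(a) Alkalinity to neutralize: (148 − 73) = 75 mg/L as CaCO₃ × 241,104 L = 18,080 g as CaCO₃.
(a) Equivalents of H⁺ required: 18,080 ÷ 50 g/eq = 361.7 eq = 361.7 mol HCl.
(a) Mass of HCl: 361.7 × 36.5 = 13,200 g.
(a) Mass of 30.2% solution: 13,200 / 0.302 = 43,710 g.
(a) Volume: 43,710 g ÷ 1.13 g/mL = 38,680 mL.

(b) Volume: 2100 m³ = 2,100,000 L.
(b) Rise: 46,300 g / 2,100,000 L × 1000 = 22.05 mg/L.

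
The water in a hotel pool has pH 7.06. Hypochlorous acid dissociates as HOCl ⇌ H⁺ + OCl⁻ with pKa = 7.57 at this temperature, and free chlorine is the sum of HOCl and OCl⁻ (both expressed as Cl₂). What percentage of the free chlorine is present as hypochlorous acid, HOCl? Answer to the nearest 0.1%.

[OCl⁻]/[HOCl] = 10^(pH − pKa) = 10^(7.06 − 7.57) = 10^-0.51 = 0.309.
Fraction as HOCl = 1 / (1 + 0.309) = 0.7639.

76.4%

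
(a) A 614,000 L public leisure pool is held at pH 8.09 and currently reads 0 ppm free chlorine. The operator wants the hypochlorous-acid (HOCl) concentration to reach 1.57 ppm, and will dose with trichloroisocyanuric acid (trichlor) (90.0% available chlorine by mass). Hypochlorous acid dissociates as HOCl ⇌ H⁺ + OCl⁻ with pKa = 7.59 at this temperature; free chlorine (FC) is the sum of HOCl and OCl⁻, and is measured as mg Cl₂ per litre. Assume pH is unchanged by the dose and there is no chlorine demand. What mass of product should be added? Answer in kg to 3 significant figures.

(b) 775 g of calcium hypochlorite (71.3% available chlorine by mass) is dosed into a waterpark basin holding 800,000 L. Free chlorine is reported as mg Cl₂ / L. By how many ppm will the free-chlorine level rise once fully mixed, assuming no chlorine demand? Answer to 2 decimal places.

(a) 4.46 kg; (b) 0.69 ppm

(a) [OCl⁻]/[HOCl] = 10^(pH − pKa) = 10^(8.09 − 7.59) = 3.162; fraction as HOCl = 1/(1 + 3.162) = 0.2403.
(a) Free chlorine required for 1.57 ppm HOCl: 1.57 / 0.2403 = 6.535 ppm.
(a) FC to add: 6.535 − 0 = 6.535 mg/L as Cl₂.
(a) Cl₂ equivalent: 6.535 mg/L × 614,000 L = 4012 g.
(a) Product at 90.0% available Cl: 4012 / 0.9 = 4458 g.

(b) Available chlorine delivered: 775 g × 0.713 = 552.6 g as Cl₂.
(b) Concentration rise: 552.6 g / 800,000 L = 0.6907 mg/L = 0.69 ppm.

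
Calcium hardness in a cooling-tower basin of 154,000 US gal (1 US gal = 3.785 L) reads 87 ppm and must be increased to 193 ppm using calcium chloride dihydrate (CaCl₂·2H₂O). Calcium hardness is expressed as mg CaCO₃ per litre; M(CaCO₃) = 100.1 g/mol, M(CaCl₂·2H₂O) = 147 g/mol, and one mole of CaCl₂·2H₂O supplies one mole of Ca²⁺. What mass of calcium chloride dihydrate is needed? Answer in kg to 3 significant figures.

90.7 kg

Volume: 154,000 US gal × 3.785 L/gal = 582,890 L.
Hardness to add: (193 − 87) = 106 mg/L as CaCO₃ × 582,890 L = 61,790 g as CaCO₃.
Moles of Ca²⁺ (1 mol Ca²⁺ ≡ 1 mol CaCO₃): 61,790 / 100.1 g/mol = 617.2 mol.
Mass of CaCl₂·2H₂O: 617.2 × 147 = 90,740 g.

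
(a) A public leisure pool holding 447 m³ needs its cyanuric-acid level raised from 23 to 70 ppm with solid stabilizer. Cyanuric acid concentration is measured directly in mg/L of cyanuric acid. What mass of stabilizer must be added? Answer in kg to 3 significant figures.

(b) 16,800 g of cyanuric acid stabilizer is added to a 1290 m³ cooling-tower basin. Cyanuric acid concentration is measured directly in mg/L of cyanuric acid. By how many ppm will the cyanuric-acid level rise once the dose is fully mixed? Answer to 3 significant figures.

(a) Volume: 447 m³ = 447,000 L.
(a) CYA to add: (70 − 23) = 47 mg/L × 447,000 L = 21,010 g cyanuric acid.

(b) Volume: 1290 m³ = 1,290,000 L.
(b) Rise: 16,800 g / 1,290,000 L × 1000 = 13.02 mg/L.

(a) 21.0 kg; (b) 13.0 ppm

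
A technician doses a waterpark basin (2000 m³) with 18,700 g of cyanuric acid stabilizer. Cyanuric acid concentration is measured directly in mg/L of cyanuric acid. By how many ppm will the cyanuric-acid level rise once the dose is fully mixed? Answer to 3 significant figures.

Volume: 2000 m³ = 2,000,000 L.
Rise: 18,700 g / 2,000,000 L × 1000 = 9.35 mg/L.

9.35 ppm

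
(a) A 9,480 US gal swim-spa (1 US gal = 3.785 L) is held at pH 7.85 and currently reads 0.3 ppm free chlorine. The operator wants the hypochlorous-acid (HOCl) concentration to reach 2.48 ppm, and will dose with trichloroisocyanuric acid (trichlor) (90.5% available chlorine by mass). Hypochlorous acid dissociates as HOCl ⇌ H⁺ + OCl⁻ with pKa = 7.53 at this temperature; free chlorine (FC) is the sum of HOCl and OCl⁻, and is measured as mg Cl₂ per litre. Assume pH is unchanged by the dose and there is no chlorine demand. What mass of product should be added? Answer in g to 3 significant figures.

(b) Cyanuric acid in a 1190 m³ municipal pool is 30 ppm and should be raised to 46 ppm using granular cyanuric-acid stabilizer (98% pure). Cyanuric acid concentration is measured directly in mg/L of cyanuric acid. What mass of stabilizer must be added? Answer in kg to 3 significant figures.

(a) Volume: 9,480 US gal × 3.785 L/gal = 35,882 L.
(a) [OCl⁻]/[HOCl] = 10^(pH − pKa) = 10^(7.85 − 7.53) = 2.089; fraction as HOCl = 1/(1 + 2.089) = 0.3237.
(a) Free chlorine required for 2.48 ppm HOCl: 2.48 / 0.3237 = 7.661 ppm.
(a) FC to add: 7.661 − 0.3 = 7.361 mg/L as Cl₂.
(a) Cl₂ equivalent: 7.361 mg/L × 35,882 L = 264.1 g.
(a) Product at 90.5% available Cl: 264.1 / 0.905 = 291.9 g.

(b) Volume: 1190 m³ = 1,190,000 L.
(b) CYA to add: (46 − 30) = 16 mg/L × 1,190,000 L = 19,040 g cyanuric acid.
(b) At 98% purity: 19,040 / 0.98 = 19,430 g product.

(a) 292 g; (b) 19.4 kg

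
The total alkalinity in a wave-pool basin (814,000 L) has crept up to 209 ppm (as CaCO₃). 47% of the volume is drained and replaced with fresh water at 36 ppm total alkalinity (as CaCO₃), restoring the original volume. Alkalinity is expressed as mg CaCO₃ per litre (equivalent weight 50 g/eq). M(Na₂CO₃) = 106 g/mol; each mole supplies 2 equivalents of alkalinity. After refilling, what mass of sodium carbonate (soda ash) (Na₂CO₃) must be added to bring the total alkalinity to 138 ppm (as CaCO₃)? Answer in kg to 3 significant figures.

8.90 kg

After draining 47% and refilling: 209 × 0.53 + 36 × 0.47 = 127.69 ppm.
Deficit to target: 138 − 127.69 = 10.31 mg/L.
As CaCO₃: 10.31 mg/L × 814,000 L = 8392 g; ÷ 50 g/eq ÷ 2 = 83.92 mol Na₂CO₃.
Mass: 83.92 × 106 = 8896 g.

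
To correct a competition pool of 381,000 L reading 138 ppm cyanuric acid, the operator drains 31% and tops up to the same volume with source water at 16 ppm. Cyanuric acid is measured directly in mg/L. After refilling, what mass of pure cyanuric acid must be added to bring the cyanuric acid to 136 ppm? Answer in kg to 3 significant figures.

13.6 kg

After draining 31% and refilling: 138 × 0.69 + 16 × 0.31 = 100.18 ppm.
Deficit to target: 136 − 100.18 = 35.82 mg/L.
Mass: 35.82 mg/L × 381,000 L = 13,650 g cyanuric acid.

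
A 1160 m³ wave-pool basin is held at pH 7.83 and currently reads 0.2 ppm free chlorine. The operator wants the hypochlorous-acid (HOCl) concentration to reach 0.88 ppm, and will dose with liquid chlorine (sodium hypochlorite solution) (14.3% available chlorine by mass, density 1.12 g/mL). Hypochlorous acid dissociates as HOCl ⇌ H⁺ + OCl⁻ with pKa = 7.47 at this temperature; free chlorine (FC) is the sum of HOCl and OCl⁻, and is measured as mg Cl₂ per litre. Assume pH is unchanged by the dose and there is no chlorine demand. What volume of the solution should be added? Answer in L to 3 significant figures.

Volume: 1160 m³ = 1,160,000 L.
[OCl⁻]/[HOCl] = 10^(pH − pKa) = 10^(7.83 − 7.47) = 2.291; fraction as HOCl = 1/(1 + 2.291) = 0.3039.
Free chlorine required for 0.88 ppm HOCl: 0.88 / 0.3039 = 2.896 ppm.
FC to add: 2.896 − 0.2 = 2.696 mg/L as Cl₂.
Cl₂ equivalent: 2.696 mg/L × 1,160,000 L = 3127 g.
Product at 14.3% available Cl: 3127 / 0.143 = 21,870 g.
Volume: 21,870 g ÷ 1.12 g/mL = 19,530 mL.

19.5 L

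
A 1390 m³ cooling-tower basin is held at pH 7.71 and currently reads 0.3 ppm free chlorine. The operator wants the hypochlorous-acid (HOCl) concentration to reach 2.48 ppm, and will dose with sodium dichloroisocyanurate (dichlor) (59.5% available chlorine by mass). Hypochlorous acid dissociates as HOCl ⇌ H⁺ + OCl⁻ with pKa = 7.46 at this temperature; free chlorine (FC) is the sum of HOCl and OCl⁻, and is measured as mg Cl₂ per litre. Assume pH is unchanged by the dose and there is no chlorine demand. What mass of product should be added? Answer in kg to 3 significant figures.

15.4 kg

Volume: 1390 m³ = 1,390,000 L.
[OCl⁻]/[HOCl] = 10^(pH − pKa) = 10^(7.71 − 7.46) = 1.778; fraction as HOCl = 1/(1 + 1.778) = 0.3599.
Free chlorine required for 2.48 ppm HOCl: 2.48 / 0.3599 = 6.89 ppm.
FC to add: 6.89 − 0.3 = 6.59 mg/L as Cl₂.
Cl₂ equivalent: 6.59 mg/L × 1,390,000 L = 9160 g.
Product at 59.5% available Cl: 9160 / 0.595 = 15,400 g.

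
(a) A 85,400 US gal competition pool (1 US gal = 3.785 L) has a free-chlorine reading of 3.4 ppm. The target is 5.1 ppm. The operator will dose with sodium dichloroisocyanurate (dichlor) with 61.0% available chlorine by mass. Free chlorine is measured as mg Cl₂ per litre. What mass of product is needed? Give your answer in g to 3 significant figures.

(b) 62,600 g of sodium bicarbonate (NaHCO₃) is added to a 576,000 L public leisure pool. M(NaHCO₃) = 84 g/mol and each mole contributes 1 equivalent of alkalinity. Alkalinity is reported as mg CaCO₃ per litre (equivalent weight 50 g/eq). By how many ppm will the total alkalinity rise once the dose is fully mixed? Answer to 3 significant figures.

(a) Volume: 85,400 US gal × 3.785 L/gal = 323,239 L.
(a) Chlorine deficit: 5.1 − 3.4 = 1.7 ppm = 1.7 mg/L as Cl₂.
(a) Cl₂ equivalent needed: 1.7 mg/L × 323,239 L = 549,500 mg = 549.5 g.
(a) Product at 61.0% available chlorine: 549.5 / 0.61 = 900.8 g.

(b) Moles of NaHCO₃: 62,600 g ÷ 84 g/mol = 745.2 mol → 745.2 eq of alkalinity.
(b) As CaCO₃: 745.2 eq × 50 g/eq = 37,260 g.
(b) Rise: 37,260 g / 576,000 L × 1000 = 64.69 mg/L.

(a) 901 g; (b) 64.7 ppm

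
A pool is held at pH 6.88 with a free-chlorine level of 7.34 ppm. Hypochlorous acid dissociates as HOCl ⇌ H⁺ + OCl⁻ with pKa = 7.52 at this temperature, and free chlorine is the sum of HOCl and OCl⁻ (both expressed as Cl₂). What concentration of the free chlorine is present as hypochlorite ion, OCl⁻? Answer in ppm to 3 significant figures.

[OCl⁻]/[HOCl] = 10^(pH − pKa) = 10^(6.88 − 7.52) = 10^-0.64 = 0.2291.
Fraction as HOCl = 1 / (1 + 0.2291) = 0.8136.
OCl⁻ = (1 − 0.8136) × 7.34 ppm = 1.368 ppm.

1.37 ppm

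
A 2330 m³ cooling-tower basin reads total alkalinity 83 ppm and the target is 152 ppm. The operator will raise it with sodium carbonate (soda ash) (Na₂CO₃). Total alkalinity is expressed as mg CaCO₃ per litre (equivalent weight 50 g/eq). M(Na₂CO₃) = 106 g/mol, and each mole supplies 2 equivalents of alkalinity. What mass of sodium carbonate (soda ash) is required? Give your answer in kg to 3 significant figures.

170 kg

Volume: 2330 m³ = 2,330,000 L.
Alkalinity to add: (152 − 83) = 69 mg/L as CaCO₃ × 2,330,000 L = 160,800 g as CaCO₃.
Equivalents: 160,800 g ÷ 50 g/eq = 3215 eq.
Each mole of Na₂CO₃ supplies 2 eq, so 3215 / 2 = 1608 mol.
Mass: 1608 mol × 106 g/mol = 170,400 g.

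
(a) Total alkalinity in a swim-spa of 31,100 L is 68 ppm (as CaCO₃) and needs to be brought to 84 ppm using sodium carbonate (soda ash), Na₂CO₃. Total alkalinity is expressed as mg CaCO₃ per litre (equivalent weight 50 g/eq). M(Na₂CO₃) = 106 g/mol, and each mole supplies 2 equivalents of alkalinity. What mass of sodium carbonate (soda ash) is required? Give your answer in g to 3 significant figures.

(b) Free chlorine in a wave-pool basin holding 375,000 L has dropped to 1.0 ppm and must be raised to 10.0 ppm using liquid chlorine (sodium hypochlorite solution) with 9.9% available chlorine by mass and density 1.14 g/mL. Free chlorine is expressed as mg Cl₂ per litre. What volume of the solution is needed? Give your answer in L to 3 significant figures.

(a) 527 g; (b) 29.9 L

(a) Alkalinity to add: (84 − 68) = 16 mg/L as CaCO₃ × 31,100 L = 497.6 g as CaCO₃.
(a) Equivalents: 497.6 g ÷ 50 g/eq = 9.952 eq.
(a) Each mole of Na₂CO₃ supplies 2 eq, so 9.952 / 2 = 4.976 mol.
(a) Mass: 4.976 mol × 106 g/mol = 527.5 g.

(b) Chlorine deficit: 10.0 − 1.0 = 9 ppm = 9 mg/L as Cl₂.
(b) Cl₂ equivalent needed: 9 mg/L × 375,000 L = 3,375,000 mg = 3375 g.
(b) Product at 9.9% available chlorine: 3375 / 0.099 = 34,090 g.
(b) Volume at density 1.14 g/mL: 34,090 g ÷ 1.14 g/mL = 29,900 mL.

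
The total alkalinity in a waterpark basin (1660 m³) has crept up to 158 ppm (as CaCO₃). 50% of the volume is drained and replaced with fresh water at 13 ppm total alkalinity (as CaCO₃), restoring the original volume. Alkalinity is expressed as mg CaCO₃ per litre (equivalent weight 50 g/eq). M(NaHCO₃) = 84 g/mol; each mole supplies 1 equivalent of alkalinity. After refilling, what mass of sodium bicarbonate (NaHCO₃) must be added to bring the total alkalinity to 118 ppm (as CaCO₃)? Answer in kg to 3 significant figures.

Volume: 1660 m³ = 1,660,000 L.
After draining 50% and refilling: 158 × 0.50 + 13 × 0.50 = 85.5 ppm.
Deficit to target: 118 − 85.5 = 32.5 mg/L.
As CaCO₃: 32.5 mg/L × 1,660,000 L = 53,950 g; ÷ 50 g/eq ÷ 1 = 1079 mol NaHCO₃.
Mass: 1079 × 84 = 90,640 g.

90.6 kg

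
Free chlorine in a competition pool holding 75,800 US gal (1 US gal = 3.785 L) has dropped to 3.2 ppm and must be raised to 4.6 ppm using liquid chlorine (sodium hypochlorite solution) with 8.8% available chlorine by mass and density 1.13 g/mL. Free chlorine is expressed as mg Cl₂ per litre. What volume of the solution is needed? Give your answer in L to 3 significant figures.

4.04 L

Volume: 75,800 US gal × 3.785 L/gal = 286,903 L.
Chlorine deficit: 4.6 − 3.2 = 1.4 ppm = 1.4 mg/L as Cl₂.
Cl₂ equivalent needed: 1.4 mg/L × 286,903 L = 401,700 mg = 401.7 g.
Product at 8.8% available chlorine: 401.7 / 0.088 = 4564 g.
Volume at density 1.13 g/mL: 4564 g ÷ 1.13 g/mL = 4039 mL.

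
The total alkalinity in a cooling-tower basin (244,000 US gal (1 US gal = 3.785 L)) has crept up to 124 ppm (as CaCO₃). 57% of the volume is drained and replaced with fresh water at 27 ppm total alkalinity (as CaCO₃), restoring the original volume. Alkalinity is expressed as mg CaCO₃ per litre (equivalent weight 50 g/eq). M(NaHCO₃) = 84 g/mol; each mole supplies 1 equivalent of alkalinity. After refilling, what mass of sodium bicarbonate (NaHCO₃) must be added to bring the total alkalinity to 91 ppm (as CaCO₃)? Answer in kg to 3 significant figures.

34.6 kg

Volume: 244,000 US gal × 3.785 L/gal = 923,540 L.
After draining 57% and refilling: 124 × 0.43 + 27 × 0.57 = 68.71 ppm.
Deficit to target: 91 − 68.71 = 22.29 mg/L.
As CaCO₃: 22.29 mg/L × 923,540 L = 20,590 g; ÷ 50 g/eq ÷ 1 = 411.7 mol NaHCO₃.
Mass: 411.7 × 84 = 34,580 g.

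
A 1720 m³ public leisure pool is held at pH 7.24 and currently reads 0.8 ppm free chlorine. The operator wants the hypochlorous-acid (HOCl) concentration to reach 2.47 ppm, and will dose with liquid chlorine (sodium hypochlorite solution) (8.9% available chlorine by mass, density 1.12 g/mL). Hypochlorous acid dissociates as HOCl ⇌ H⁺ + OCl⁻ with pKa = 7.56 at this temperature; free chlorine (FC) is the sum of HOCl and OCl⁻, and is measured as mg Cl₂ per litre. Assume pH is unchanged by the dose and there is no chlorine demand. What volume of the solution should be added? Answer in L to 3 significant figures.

Volume: 1720 m³ = 1,720,000 L.
[OCl⁻]/[HOCl] = 10^(pH − pKa) = 10^(7.24 − 7.56) = 0.4786; fraction as HOCl = 1/(1 + 0.4786) = 0.6763.
Free chlorine required for 2.47 ppm HOCl: 2.47 / 0.6763 = 3.652 ppm.
FC to add: 3.652 − 0.8 = 2.852 mg/L as Cl₂.
Cl₂ equivalent: 2.852 mg/L × 1,720,000 L = 4906 g.
Product at 8.9% available Cl: 4906 / 0.089 = 55,120 g.
Volume: 55,120 g ÷ 1.12 g/mL = 49,220 mL.

49.2 L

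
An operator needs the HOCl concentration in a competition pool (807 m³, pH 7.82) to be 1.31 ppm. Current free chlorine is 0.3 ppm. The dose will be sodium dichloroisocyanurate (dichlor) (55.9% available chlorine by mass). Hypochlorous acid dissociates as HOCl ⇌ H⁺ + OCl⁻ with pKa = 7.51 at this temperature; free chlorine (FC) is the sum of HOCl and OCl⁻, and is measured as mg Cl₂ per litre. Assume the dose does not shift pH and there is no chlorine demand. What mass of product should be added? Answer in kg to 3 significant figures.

Volume: 807 m³ = 807,000 L.
[OCl⁻]/[HOCl] = 10^(pH − pKa) = 10^(7.82 − 7.51) = 2.042; fraction as HOCl = 1/(1 + 2.042) = 0.3288.
Free chlorine required for 1.31 ppm HOCl: 1.31 / 0.3288 = 3.985 ppm.
FC to add: 3.985 − 0.3 = 3.685 mg/L as Cl₂.
Cl₂ equivalent: 3.685 mg/L × 807,000 L = 2974 g.
Product at 55.9% available Cl: 2974 / 0.559 = 5319 g.

5.32 kg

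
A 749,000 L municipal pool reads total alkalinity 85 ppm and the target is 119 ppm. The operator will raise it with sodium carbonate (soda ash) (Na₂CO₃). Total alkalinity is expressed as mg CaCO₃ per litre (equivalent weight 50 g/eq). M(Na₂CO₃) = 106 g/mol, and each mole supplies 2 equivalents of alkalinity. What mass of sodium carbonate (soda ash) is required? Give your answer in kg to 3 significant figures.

27.0 kg

Alkalinity to add: (119 − 85) = 34 mg/L as CaCO₃ × 749,000 L = 25,470 g as CaCO₃.
Equivalents: 25,470 g ÷ 50 g/eq = 509.3 eq.
Each mole of Na₂CO₃ supplies 2 eq, so 509.3 / 2 = 254.7 mol.
Mass: 254.7 mol × 106 g/mol = 26,990 g.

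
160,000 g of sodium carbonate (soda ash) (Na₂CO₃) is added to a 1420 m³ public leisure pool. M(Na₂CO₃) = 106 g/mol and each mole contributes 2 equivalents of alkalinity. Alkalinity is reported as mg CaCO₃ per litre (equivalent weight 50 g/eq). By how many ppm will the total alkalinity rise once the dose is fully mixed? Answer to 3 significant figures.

106 ppm

Volume: 1420 m³ = 1,420,000 L.
Moles of Na₂CO₃: 160,000 g ÷ 106 g/mol = 1509 mol → 3019 eq of alkalinity.
As CaCO₃: 3019 eq × 50 g/eq = 150,900 g.
Rise: 150,900 g / 1,420,000 L × 1000 = 106.3 mg/L.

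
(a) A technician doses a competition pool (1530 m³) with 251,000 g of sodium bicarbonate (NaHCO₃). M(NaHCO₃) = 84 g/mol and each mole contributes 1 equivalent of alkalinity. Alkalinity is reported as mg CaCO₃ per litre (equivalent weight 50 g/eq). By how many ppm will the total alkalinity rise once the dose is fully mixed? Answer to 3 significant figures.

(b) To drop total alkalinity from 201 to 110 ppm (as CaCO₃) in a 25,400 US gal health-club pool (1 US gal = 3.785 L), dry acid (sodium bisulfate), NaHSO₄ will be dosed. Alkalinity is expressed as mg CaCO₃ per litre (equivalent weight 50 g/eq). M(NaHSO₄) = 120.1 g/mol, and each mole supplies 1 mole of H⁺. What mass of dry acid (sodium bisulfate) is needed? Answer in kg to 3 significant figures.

(a) 97.7 ppm; (b) 21.0 kg

(a) Volume: 1530 m³ = 1,530,000 L.
(a) Moles of NaHCO₃: 251,000 g ÷ 84 g/mol = 2988 mol → 2988 eq of alkalinity.
(a) As CaCO₃: 2988 eq × 50 g/eq = 149,400 g.
(a) Rise: 149,400 g / 1,530,000 L × 1000 = 97.65 mg/L.

(b) Volume: 25,400 US gal × 3.785 L/gal = 96,139 L.
(b) Alkalinity to neutralize: (201 − 110) = 91 mg/L as CaCO₃ × 96,139 L = 8749 g as CaCO₃.
(b) Equivalents of H⁺ required: 8749 ÷ 50 g/eq = 175 eq = 175 mol NaHSO₄.
(b) Mass of NaHSO₄: 175 × 120.1 = 21,010 g.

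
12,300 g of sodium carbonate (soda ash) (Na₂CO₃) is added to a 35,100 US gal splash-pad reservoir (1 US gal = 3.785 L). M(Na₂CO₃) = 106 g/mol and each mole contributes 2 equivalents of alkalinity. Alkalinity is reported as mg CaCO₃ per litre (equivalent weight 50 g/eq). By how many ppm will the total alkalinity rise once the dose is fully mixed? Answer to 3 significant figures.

Volume: 35,100 US gal × 3.785 L/gal = 132,854 L.
Moles of Na₂CO₃: 12,300 g ÷ 106 g/mol = 116 mol → 232.1 eq of alkalinity.
As CaCO₃: 232.1 eq × 50 g/eq = 11,600 g.
Rise: 11,600 g / 132,854 L × 1000 = 87.34 mg/L.

87.3 ppm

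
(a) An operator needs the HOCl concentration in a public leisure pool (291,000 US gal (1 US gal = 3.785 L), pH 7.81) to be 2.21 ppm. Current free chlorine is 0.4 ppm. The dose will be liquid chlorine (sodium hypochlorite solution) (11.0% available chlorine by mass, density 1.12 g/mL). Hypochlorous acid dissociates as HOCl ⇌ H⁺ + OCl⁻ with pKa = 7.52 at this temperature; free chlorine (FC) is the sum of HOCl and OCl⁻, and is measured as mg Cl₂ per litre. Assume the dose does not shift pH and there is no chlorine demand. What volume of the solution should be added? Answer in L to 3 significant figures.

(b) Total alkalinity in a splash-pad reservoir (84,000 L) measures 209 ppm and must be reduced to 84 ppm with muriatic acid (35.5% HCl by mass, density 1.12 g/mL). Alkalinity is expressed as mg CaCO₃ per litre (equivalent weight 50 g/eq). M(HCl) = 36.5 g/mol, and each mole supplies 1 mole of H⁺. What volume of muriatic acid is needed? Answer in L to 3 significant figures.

(a) Volume: 291,000 US gal × 3.785 L/gal = 1,101,435 L.
(a) [OCl⁻]/[HOCl] = 10^(pH − pKa) = 10^(7.81 − 7.52) = 1.95; fraction as HOCl = 1/(1 + 1.95) = 0.339.
(a) Free chlorine required for 2.21 ppm HOCl: 2.21 / 0.339 = 6.519 ppm.
(a) FC to add: 6.519 − 0.4 = 6.119 mg/L as Cl₂.
(a) Cl₂ equivalent: 6.119 mg/L × 1,101,435 L = 6740 g.
(a) Product at 11.0% available Cl: 6740 / 0.11 = 61,270 g.
(a) Volume: 61,270 g ÷ 1.12 g/mL = 54,710 mL.

(b) Alkalinity to neutralize: (209 − 84) = 125 mg/L as CaCO₃ × 84,000 L = 10,500 g as CaCO₃.
(b) Equivalents of H⁺ required: 10,500 ÷ 50 g/eq = 210 eq = 210 mol HCl.
(b) Mass of HCl: 210 × 36.5 = 7665 g.
(b) Mass of 35.5% solution: 7665 / 0.355 = 21,590 g.
(b) Volume: 21,590 g ÷ 1.12 g/mL = 19,280 mL.

(a) 54.7 L; (b) 19.3 L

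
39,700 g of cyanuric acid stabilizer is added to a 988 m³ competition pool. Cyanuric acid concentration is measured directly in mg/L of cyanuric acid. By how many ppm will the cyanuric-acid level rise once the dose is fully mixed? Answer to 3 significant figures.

40.2 ppm

Volume: 988 m³ = 988,000 L.
Rise: 39,700 g / 988,000 L × 1000 = 40.18 mg/L.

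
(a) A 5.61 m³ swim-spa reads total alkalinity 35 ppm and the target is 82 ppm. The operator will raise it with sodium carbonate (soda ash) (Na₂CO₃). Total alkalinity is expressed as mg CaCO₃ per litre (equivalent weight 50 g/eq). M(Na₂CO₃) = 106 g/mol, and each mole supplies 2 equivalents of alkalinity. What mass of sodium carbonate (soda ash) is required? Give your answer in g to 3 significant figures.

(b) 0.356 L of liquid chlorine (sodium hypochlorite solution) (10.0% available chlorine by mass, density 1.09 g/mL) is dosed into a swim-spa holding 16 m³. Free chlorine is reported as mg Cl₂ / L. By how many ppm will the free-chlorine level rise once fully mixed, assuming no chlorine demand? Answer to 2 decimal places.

(a) 279 g; (b) 2.43 ppm

(a) Volume: 5.61 m³ = 5,610 L.
(a) Alkalinity to add: (82 − 35) = 47 mg/L as CaCO₃ × 5,610 L = 263.7 g as CaCO₃.
(a) Equivalents: 263.7 g ÷ 50 g/eq = 5.273 eq.
(a) Each mole of Na₂CO₃ supplies 2 eq, so 5.273 / 2 = 2.637 mol.
(a) Mass: 2.637 mol × 106 g/mol = 279.5 g.

(b) Volume: 16 m³ = 16,000 L.
(b) Mass of solution: 0.356 L × 1000 mL/L × 1.09 g/mL = 388 g.
(b) Available chlorine delivered: 388 g × 0.1 = 38.8 g as Cl₂.
(b) Concentration rise: 38.8 g / 16,000 L = 2.425 mg/L = 2.43 ppm.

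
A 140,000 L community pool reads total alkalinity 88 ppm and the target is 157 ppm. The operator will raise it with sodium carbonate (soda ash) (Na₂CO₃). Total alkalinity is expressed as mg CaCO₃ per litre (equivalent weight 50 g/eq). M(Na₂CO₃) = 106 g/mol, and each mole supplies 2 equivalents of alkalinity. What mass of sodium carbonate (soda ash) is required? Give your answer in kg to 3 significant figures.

10.2 kg

Alkalinity to add: (157 − 88) = 69 mg/L as CaCO₃ × 140,000 L = 9660 g as CaCO₃.
Equivalents: 9660 g ÷ 50 g/eq = 193.2 eq.
Each mole of Na₂CO₃ supplies 2 eq, so 193.2 / 2 = 96.6 mol.
Mass: 96.6 mol × 106 g/mol = 10,240 g.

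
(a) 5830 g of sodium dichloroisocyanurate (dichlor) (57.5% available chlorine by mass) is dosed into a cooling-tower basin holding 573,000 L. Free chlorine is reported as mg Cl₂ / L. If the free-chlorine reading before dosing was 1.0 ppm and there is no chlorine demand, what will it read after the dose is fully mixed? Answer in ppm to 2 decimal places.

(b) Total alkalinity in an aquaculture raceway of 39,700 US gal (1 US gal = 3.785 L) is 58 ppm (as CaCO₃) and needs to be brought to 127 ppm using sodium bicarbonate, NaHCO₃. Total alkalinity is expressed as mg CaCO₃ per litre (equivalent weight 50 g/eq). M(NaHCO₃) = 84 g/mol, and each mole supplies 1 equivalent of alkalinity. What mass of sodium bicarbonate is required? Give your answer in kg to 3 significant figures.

(a) 6.85 ppm; (b) 17.4 kg

(a) Available chlorine delivered: 5830 g × 0.575 = 3352 g as Cl₂.
(a) Concentration rise: 3352 g / 573,000 L = 5.85 mg/L = 5.85 ppm.
(a) Final FC: 1.0 + 5.85 = 6.85 ppm.

(b) Volume: 39,700 US gal × 3.785 L/gal = 150,264 L.
(b) Alkalinity to add: (127 − 58) = 69 mg/L as CaCO₃ × 150,264 L = 10,370 g as CaCO₃.
(b) Equivalents: 10,370 g ÷ 50 g/eq = 207.4 eq.
(b) NaHCO₃ supplies 1 eq per mole → 207.4 mol.
(b) Mass: 207.4 mol × 84 g/mol = 17,420 g.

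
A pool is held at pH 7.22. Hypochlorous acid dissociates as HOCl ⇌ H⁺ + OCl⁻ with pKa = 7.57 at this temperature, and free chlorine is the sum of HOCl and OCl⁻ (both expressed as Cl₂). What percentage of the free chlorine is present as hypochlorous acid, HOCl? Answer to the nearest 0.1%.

[OCl⁻]/[HOCl] = 10^(pH − pKa) = 10^(7.22 − 7.57) = 10^-0.35 = 0.4467.
Fraction as HOCl = 1 / (1 + 0.4467) = 0.6912.

69.1%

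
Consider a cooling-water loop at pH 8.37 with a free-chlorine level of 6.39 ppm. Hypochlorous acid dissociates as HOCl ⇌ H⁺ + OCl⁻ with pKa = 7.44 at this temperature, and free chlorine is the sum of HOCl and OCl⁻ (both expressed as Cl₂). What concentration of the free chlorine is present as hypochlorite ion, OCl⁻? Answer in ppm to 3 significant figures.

[OCl⁻]/[HOCl] = 10^(pH − pKa) = 10^(8.37 − 7.44) = 10^0.93 = 8.511.
Fraction as HOCl = 1 / (1 + 8.511) = 0.1051.
OCl⁻ = (1 − 0.1051) × 6.39 ppm = 5.718 ppm.

5.72 ppm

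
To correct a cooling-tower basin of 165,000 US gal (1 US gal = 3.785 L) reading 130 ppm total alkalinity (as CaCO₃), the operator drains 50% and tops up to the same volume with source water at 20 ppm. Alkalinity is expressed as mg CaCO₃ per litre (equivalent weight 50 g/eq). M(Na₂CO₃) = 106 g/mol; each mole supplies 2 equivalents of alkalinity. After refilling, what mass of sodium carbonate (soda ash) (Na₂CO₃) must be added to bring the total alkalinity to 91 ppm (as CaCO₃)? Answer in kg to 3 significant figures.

Volume: 165,000 US gal × 3.785 L/gal = 624,525 L.
After draining 50% and refilling: 130 × 0.50 + 20 × 0.50 = 75 ppm.
Deficit to target: 91 − 75 = 16 mg/L.
As CaCO₃: 16 mg/L × 624,525 L = 9992 g; ÷ 50 g/eq ÷ 2 = 99.92 mol Na₂CO₃.
Mass: 99.92 × 106 = 10,590 g.

10.6 kg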